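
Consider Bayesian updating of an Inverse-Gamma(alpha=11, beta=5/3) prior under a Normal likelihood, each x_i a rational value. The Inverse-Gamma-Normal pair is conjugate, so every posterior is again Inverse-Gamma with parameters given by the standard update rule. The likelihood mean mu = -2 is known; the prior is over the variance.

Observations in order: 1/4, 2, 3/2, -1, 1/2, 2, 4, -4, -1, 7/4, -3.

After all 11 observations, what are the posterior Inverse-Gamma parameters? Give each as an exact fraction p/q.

obs 1: x=1/4 → posterior Inverse-Gamma(23/2, 403/96)
obs 2: x=2 → posterior Inverse-Gamma(12, 1171/96)
obs 3: x=3/2 → posterior Inverse-Gamma(25/2, 1759/96)
obs 4: x=-1 → posterior Inverse-Gamma(13, 1807/96)
obs 5: x=1/2 → posterior Inverse-Gamma(27/2, 2107/96)
obs 6: x=2 → posterior Inverse-Gamma(14, 2875/96)
obs 7: x=4 → posterior Inverse-Gamma(29/2, 4603/96)
obs 8: x=-4 → posterior Inverse-Gamma(15, 4795/96)
obs 9: x=-1 → posterior Inverse-Gamma(31/2, 4843/96)
obs 10: x=7/4 → posterior Inverse-Gamma(16, 2759/48)
obs 11: x=-3 → posterior Inverse-Gamma(33/2, 2783/48)

alpha=33/2, beta=2783/48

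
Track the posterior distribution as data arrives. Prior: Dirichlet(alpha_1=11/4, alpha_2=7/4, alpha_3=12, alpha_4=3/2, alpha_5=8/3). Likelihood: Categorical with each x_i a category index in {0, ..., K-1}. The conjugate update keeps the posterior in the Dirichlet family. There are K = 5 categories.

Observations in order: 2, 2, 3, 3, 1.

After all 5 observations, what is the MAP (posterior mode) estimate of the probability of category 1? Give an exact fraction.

obs 1: x=2 → posterior Dirichlet(11/4, 7/4, 13, 3/2, 8/3)
obs 2: x=2 → posterior Dirichlet(11/4, 7/4, 14, 3/2, 8/3)
obs 3: x=3 → posterior Dirichlet(11/4, 7/4, 14, 5/2, 8/3)
obs 4: x=3 → posterior Dirichlet(11/4, 7/4, 14, 7/2, 8/3)
obs 5: x=1 → posterior Dirichlet(11/4, 11/4, 14, 7/2, 8/3)

21/248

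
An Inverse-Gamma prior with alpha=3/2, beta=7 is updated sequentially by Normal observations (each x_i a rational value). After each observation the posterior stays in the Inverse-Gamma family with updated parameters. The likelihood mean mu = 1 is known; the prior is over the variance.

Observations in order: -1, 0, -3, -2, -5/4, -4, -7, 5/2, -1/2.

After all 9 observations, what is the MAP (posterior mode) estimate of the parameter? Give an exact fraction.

obs 1: x=-1 → posterior Inverse-Gamma(2, 9)
obs 2: x=0 → posterior Inverse-Gamma(5/2, 19/2)
obs 3: x=-3 → posterior Inverse-Gamma(3, 35/2)
obs 4: x=-2 → posterior Inverse-Gamma(7/2, 22)
obs 5: x=-5/4 → posterior Inverse-Gamma(4, 785/32)
obs 6: x=-4 → posterior Inverse-Gamma(9/2, 1185/32)
obs 7: x=-7 → posterior Inverse-Gamma(5, 2209/32)
obs 8: x=5/2 → posterior Inverse-Gamma(11/2, 2245/32)
obs 9: x=-1/2 → posterior Inverse-Gamma(6, 2281/32)

2281/224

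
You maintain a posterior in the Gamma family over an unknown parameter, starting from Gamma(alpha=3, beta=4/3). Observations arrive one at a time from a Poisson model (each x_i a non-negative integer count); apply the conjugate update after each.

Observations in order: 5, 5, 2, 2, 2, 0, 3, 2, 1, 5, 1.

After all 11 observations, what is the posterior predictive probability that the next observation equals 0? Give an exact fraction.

4113897303606771042156868599311296618503721408813/46116860184273879040000000000000000000000000000000

obs 1: x=5 → posterior Gamma(8, 7/3)
obs 2: x=5 → posterior Gamma(13, 10/3)
obs 3: x=2 → posterior Gamma(15, 13/3)
obs 4: x=2 → posterior Gamma(17, 16/3)
obs 5: x=2 → posterior Gamma(19, 19/3)
obs 6: x=0 → posterior Gamma(19, 22/3)
obs 7: x=3 → posterior Gamma(22, 25/3)
obs 8: x=2 → posterior Gamma(24, 28/3)
obs 9: x=1 → posterior Gamma(25, 31/3)
obs 10: x=5 → posterior Gamma(30, 34/3)
obs 11: x=1 → posterior Gamma(31, 37/3)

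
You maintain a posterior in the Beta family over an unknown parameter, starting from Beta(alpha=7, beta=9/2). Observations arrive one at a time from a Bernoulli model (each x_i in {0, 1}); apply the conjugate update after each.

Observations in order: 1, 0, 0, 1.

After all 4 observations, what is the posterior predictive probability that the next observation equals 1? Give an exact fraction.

obs 1: x=1 → posterior Beta(8, 9/2)
obs 2: x=0 → posterior Beta(8, 11/2)
obs 3: x=0 → posterior Beta(8, 13/2)
obs 4: x=1 → posterior Beta(9, 13/2)

18/31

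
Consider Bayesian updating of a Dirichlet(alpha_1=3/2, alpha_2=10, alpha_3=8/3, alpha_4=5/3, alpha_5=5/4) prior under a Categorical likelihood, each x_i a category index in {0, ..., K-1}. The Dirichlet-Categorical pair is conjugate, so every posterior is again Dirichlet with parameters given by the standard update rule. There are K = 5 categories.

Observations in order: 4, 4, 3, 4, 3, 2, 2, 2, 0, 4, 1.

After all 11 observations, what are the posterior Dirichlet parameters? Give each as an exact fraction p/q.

obs 1: x=4 → posterior Dirichlet(3/2, 10, 8/3, 5/3, 9/4)
obs 2: x=4 → posterior Dirichlet(3/2, 10, 8/3, 5/3, 13/4)
obs 3: x=3 → posterior Dirichlet(3/2, 10, 8/3, 8/3, 13/4)
obs 4: x=4 → posterior Dirichlet(3/2, 10, 8/3, 8/3, 17/4)
obs 5: x=3 → posterior Dirichlet(3/2, 10, 8/3, 11/3, 17/4)
obs 6: x=2 → posterior Dirichlet(3/2, 10, 11/3, 11/3, 17/4)
obs 7: x=2 → posterior Dirichlet(3/2, 10, 14/3, 11/3, 17/4)
obs 8: x=2 → posterior Dirichlet(3/2, 10, 17/3, 11/3, 17/4)
obs 9: x=0 → posterior Dirichlet(5/2, 10, 17/3, 11/3, 17/4)
obs 10: x=4 → posterior Dirichlet(5/2, 10, 17/3, 11/3, 21/4)
obs 11: x=1 → posterior Dirichlet(5/2, 11, 17/3, 11/3, 21/4)

alpha_1=5/2, alpha_2=11, alpha_3=17/3, alpha_4=11/3, alpha_5=21/4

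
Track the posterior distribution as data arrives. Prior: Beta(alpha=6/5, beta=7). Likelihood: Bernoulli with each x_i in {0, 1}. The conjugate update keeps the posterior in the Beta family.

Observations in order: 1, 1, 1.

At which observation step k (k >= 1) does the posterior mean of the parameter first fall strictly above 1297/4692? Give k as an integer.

k = 2

obs 1: x=1 → posterior Beta(11/5, 7)
obs 2: x=1 → posterior Beta(16/5, 7)
obs 3: x=1 → posterior Beta(21/5, 7)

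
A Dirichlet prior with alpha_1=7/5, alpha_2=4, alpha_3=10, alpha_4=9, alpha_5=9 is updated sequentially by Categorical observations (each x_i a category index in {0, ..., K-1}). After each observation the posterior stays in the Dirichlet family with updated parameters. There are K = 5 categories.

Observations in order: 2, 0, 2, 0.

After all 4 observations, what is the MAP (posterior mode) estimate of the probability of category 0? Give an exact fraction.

obs 1: x=2 → posterior Dirichlet(7/5, 4, 11, 9, 9)
obs 2: x=0 → posterior Dirichlet(12/5, 4, 11, 9, 9)
obs 3: x=2 → posterior Dirichlet(12/5, 4, 12, 9, 9)
obs 4: x=0 → posterior Dirichlet(17/5, 4, 12, 9, 9)

2/27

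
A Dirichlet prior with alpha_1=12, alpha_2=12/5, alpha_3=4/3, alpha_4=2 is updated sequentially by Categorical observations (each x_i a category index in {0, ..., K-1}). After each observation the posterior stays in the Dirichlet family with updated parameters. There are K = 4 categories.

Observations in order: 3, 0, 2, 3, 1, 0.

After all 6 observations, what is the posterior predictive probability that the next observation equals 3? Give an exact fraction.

obs 1: x=3 → posterior Dirichlet(12, 12/5, 4/3, 3)
obs 2: x=0 → posterior Dirichlet(13, 12/5, 4/3, 3)
obs 3: x=2 → posterior Dirichlet(13, 12/5, 7/3, 3)
obs 4: x=3 → posterior Dirichlet(13, 12/5, 7/3, 4)
obs 5: x=1 → posterior Dirichlet(13, 17/5, 7/3, 4)
obs 6: x=0 → posterior Dirichlet(14, 17/5, 7/3, 4)

15/89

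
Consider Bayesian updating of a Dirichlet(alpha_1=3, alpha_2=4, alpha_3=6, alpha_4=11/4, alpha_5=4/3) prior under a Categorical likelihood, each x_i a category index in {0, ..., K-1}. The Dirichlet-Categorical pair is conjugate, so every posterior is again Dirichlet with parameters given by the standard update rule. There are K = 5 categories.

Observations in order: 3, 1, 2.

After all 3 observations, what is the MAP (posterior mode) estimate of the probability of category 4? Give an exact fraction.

4/181

obs 1: x=3 → posterior Dirichlet(3, 4, 6, 15/4, 4/3)
obs 2: x=1 → posterior Dirichlet(3, 5, 6, 15/4, 4/3)
obs 3: x=2 → posterior Dirichlet(3, 5, 7, 15/4, 4/3)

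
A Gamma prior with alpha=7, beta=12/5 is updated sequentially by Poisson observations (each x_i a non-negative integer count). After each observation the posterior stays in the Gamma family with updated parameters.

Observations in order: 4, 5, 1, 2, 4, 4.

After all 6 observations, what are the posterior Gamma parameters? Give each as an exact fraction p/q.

alpha=27, beta=42/5

obs 1: x=4 → posterior Gamma(11, 17/5)
obs 2: x=5 → posterior Gamma(16, 22/5)
obs 3: x=1 → posterior Gamma(17, 27/5)
obs 4: x=2 → posterior Gamma(19, 32/5)
obs 5: x=4 → posterior Gamma(23, 37/5)
obs 6: x=4 → posterior Gamma(27, 42/5)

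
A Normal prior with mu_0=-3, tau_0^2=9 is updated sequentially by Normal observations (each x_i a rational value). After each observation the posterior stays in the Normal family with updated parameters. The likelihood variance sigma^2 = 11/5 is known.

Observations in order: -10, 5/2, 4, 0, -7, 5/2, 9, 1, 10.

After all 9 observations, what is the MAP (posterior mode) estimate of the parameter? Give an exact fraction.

39/32

obs 1: x=-10 → posterior Normal(-69/8, 99/56)
obs 2: x=5/2 → posterior Normal(-741/202, 99/101)
obs 3: x=4 → posterior Normal(-381/292, 99/146)
obs 4: x=0 → posterior Normal(-381/382, 99/191)
obs 5: x=-7 → posterior Normal(-1011/472, 99/236)
obs 6: x=5/2 → posterior Normal(-393/281, 99/281)
obs 7: x=9 → posterior Normal(6/163, 99/326)
obs 8: x=1 → posterior Normal(57/371, 99/371)
obs 9: x=10 → posterior Normal(39/32, 99/416)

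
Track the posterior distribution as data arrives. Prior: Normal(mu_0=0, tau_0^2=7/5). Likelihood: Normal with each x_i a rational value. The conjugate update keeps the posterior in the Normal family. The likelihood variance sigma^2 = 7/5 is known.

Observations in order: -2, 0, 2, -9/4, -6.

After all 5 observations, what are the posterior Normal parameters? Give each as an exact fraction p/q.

obs 1: x=-2 → posterior Normal(-1, 7/10)
obs 2: x=0 → posterior Normal(-2/3, 7/15)
obs 3: x=2 → posterior Normal(0, 7/20)
obs 4: x=-9/4 → posterior Normal(-9/20, 7/25)
obs 5: x=-6 → posterior Normal(-11/8, 7/30)

mu_0=-11/8, tau_0^2=7/30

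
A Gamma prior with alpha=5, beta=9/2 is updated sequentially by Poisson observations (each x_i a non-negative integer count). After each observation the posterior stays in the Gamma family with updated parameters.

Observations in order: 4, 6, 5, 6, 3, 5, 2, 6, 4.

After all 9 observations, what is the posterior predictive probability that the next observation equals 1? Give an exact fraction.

obs 1: x=4 → posterior Gamma(9, 11/2)
obs 2: x=6 → posterior Gamma(15, 13/2)
obs 3: x=5 → posterior Gamma(20, 15/2)
obs 4: x=6 → posterior Gamma(26, 17/2)
obs 5: x=3 → posterior Gamma(29, 19/2)
obs 6: x=5 → posterior Gamma(34, 21/2)
obs 7: x=2 → posterior Gamma(36, 23/2)
obs 8: x=6 → posterior Gamma(42, 25/2)
obs 9: x=4 → posterior Gamma(46, 27/2)

64050272040041474987952513986606398951446209900731245031898113408188/540388254896363906423085056139791027545489078221423373035998591883509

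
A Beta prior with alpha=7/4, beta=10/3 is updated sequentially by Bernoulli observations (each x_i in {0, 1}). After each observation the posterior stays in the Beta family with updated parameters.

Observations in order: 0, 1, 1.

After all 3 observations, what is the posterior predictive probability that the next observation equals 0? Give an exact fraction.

obs 1: x=0 → posterior Beta(7/4, 13/3)
obs 2: x=1 → posterior Beta(11/4, 13/3)
obs 3: x=1 → posterior Beta(15/4, 13/3)

52/97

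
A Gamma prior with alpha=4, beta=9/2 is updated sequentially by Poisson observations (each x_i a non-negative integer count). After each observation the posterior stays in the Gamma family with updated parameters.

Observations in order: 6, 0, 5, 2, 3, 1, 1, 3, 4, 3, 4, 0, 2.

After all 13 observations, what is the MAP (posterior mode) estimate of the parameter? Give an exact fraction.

74/35

obs 1: x=6 → posterior Gamma(10, 11/2)
obs 2: x=0 → posterior Gamma(10, 13/2)
obs 3: x=5 → posterior Gamma(15, 15/2)
obs 4: x=2 → posterior Gamma(17, 17/2)
obs 5: x=3 → posterior Gamma(20, 19/2)
obs 6: x=1 → posterior Gamma(21, 21/2)
obs 7: x=1 → posterior Gamma(22, 23/2)
obs 8: x=3 → posterior Gamma(25, 25/2)
obs 9: x=4 → posterior Gamma(29, 27/2)
obs 10: x=3 → posterior Gamma(32, 29/2)
obs 11: x=4 → posterior Gamma(36, 31/2)
obs 12: x=0 → posterior Gamma(36, 33/2)
obs 13: x=2 → posterior Gamma(38, 35/2)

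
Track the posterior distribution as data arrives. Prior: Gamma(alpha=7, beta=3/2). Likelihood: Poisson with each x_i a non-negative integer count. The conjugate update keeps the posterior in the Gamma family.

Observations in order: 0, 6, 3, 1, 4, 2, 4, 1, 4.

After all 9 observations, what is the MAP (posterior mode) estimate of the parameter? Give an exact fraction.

62/21

obs 1: x=0 → posterior Gamma(7, 5/2)
obs 2: x=6 → posterior Gamma(13, 7/2)
obs 3: x=3 → posterior Gamma(16, 9/2)
obs 4: x=1 → posterior Gamma(17, 11/2)
obs 5: x=4 → posterior Gamma(21, 13/2)
obs 6: x=2 → posterior Gamma(23, 15/2)
obs 7: x=4 → posterior Gamma(27, 17/2)
obs 8: x=1 → posterior Gamma(28, 19/2)
obs 9: x=4 → posterior Gamma(32, 21/2)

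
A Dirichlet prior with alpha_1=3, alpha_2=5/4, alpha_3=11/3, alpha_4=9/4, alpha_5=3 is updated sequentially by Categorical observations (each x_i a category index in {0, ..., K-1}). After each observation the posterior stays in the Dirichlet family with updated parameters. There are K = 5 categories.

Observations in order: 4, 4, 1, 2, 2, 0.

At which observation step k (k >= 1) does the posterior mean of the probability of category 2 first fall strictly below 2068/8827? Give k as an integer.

obs 1: x=4 → posterior Dirichlet(3, 5/4, 11/3, 9/4, 4)
obs 2: x=4 → posterior Dirichlet(3, 5/4, 11/3, 9/4, 5)
obs 3: x=1 → posterior Dirichlet(3, 9/4, 11/3, 9/4, 5)
obs 4: x=2 → posterior Dirichlet(3, 9/4, 14/3, 9/4, 5)
obs 5: x=2 → posterior Dirichlet(3, 9/4, 17/3, 9/4, 5)
obs 6: x=0 → posterior Dirichlet(4, 9/4, 17/3, 9/4, 5)

k = 3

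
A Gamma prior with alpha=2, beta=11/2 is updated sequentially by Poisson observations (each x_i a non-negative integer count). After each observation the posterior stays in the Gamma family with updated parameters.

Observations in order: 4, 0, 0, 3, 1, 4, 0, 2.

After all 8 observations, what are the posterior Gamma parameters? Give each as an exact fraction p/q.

obs 1: x=4 → posterior Gamma(6, 13/2)
obs 2: x=0 → posterior Gamma(6, 15/2)
obs 3: x=0 → posterior Gamma(6, 17/2)
obs 4: x=3 → posterior Gamma(9, 19/2)
obs 5: x=1 → posterior Gamma(10, 21/2)
obs 6: x=4 → posterior Gamma(14, 23/2)
obs 7: x=0 → posterior Gamma(14, 25/2)
obs 8: x=2 → posterior Gamma(16, 27/2)

alpha=16, beta=27/2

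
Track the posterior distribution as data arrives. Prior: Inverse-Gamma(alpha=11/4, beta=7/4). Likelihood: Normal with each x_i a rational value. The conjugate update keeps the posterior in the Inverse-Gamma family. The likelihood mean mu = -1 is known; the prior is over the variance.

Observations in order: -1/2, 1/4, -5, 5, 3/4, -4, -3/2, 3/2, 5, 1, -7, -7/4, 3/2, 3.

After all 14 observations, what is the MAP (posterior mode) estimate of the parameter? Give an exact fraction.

65/8

obs 1: x=-1/2 → posterior Inverse-Gamma(13/4, 15/8)
obs 2: x=1/4 → posterior Inverse-Gamma(15/4, 85/32)
obs 3: x=-5 → posterior Inverse-Gamma(17/4, 341/32)
obs 4: x=5 → posterior Inverse-Gamma(19/4, 917/32)
obs 5: x=3/4 → posterior Inverse-Gamma(21/4, 483/16)
obs 6: x=-4 → posterior Inverse-Gamma(23/4, 555/16)
obs 7: x=-3/2 → posterior Inverse-Gamma(25/4, 557/16)
obs 8: x=3/2 → posterior Inverse-Gamma(27/4, 607/16)
obs 9: x=5 → posterior Inverse-Gamma(29/4, 895/16)
obs 10: x=1 → posterior Inverse-Gamma(31/4, 927/16)
obs 11: x=-7 → posterior Inverse-Gamma(33/4, 1215/16)
obs 12: x=-7/4 → posterior Inverse-Gamma(35/4, 2439/32)
obs 13: x=3/2 → posterior Inverse-Gamma(37/4, 2539/32)
obs 14: x=3 → posterior Inverse-Gamma(39/4, 2795/32)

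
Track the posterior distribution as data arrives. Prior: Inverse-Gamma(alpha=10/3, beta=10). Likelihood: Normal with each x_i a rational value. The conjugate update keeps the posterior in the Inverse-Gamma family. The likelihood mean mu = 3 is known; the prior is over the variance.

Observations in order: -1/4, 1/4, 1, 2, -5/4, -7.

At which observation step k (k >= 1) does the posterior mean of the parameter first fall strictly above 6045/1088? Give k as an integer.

obs 1: x=-1/4 → posterior Inverse-Gamma(23/6, 489/32)
obs 2: x=1/4 → posterior Inverse-Gamma(13/3, 305/16)
obs 3: x=1 → posterior Inverse-Gamma(29/6, 337/16)
obs 4: x=2 → posterior Inverse-Gamma(16/3, 345/16)
obs 5: x=-5/4 → posterior Inverse-Gamma(35/6, 979/32)
obs 6: x=-7 → posterior Inverse-Gamma(19/3, 2579/32)

k = 2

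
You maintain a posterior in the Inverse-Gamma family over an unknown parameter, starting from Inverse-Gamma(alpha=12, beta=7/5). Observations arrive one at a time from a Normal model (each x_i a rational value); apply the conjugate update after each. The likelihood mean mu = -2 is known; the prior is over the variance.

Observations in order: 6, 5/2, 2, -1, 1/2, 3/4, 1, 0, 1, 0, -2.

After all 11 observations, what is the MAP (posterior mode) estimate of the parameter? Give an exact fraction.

11509/2960

obs 1: x=6 → posterior Inverse-Gamma(25/2, 167/5)
obs 2: x=5/2 → posterior Inverse-Gamma(13, 1741/40)
obs 3: x=2 → posterior Inverse-Gamma(27/2, 2061/40)
obs 4: x=-1 → posterior Inverse-Gamma(14, 2081/40)
obs 5: x=1/2 → posterior Inverse-Gamma(29/2, 1103/20)
obs 6: x=3/4 → posterior Inverse-Gamma(15, 9429/160)
obs 7: x=1 → posterior Inverse-Gamma(31/2, 10149/160)
obs 8: x=0 → posterior Inverse-Gamma(16, 10469/160)
obs 9: x=1 → posterior Inverse-Gamma(33/2, 11189/160)
obs 10: x=0 → posterior Inverse-Gamma(17, 11509/160)
obs 11: x=-2 → posterior Inverse-Gamma(35/2, 11509/160)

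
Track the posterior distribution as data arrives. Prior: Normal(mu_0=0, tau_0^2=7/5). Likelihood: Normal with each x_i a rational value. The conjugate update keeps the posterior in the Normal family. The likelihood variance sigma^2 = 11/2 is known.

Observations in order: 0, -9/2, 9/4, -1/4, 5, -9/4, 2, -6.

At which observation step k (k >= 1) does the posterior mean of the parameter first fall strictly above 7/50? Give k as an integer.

k = 5

obs 1: x=0 → posterior Normal(0, 77/69)
obs 2: x=-9/2 → posterior Normal(-63/83, 77/83)
obs 3: x=9/4 → posterior Normal(-63/194, 77/97)
obs 4: x=-1/4 → posterior Normal(-35/111, 77/111)
obs 5: x=5 → posterior Normal(7/25, 77/125)
obs 6: x=-9/4 → posterior Normal(7/278, 77/139)
obs 7: x=2 → posterior Normal(7/34, 77/153)
obs 8: x=-6 → posterior Normal(-105/334, 77/167)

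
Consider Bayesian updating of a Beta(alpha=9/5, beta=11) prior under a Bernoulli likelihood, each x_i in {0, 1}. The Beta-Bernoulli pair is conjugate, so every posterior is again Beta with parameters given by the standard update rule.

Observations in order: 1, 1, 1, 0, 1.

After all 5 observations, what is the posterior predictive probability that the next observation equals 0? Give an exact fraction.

60/89

obs 1: x=1 → posterior Beta(14/5, 11)
obs 2: x=1 → posterior Beta(19/5, 11)
obs 3: x=1 → posterior Beta(24/5, 11)
obs 4: x=0 → posterior Beta(24/5, 12)
obs 5: x=1 → posterior Beta(29/5, 12)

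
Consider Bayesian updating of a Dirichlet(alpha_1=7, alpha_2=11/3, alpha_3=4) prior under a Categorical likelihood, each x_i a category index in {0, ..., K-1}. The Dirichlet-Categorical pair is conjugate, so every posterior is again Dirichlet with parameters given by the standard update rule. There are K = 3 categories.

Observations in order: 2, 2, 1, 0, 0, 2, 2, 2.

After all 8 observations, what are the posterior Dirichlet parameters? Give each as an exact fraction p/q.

obs 1: x=2 → posterior Dirichlet(7, 11/3, 5)
obs 2: x=2 → posterior Dirichlet(7, 11/3, 6)
obs 3: x=1 → posterior Dirichlet(7, 14/3, 6)
obs 4: x=0 → posterior Dirichlet(8, 14/3, 6)
obs 5: x=0 → posterior Dirichlet(9, 14/3, 6)
obs 6: x=2 → posterior Dirichlet(9, 14/3, 7)
obs 7: x=2 → posterior Dirichlet(9, 14/3, 8)
obs 8: x=2 → posterior Dirichlet(9, 14/3, 9)

alpha_1=9, alpha_2=14/3, alpha_3=9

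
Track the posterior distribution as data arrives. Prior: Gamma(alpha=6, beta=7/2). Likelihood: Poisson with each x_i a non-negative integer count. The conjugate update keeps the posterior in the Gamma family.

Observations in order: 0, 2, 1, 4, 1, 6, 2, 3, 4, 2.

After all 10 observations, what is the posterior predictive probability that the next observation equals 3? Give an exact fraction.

obs 1: x=0 → posterior Gamma(6, 9/2)
obs 2: x=2 → posterior Gamma(8, 11/2)
obs 3: x=1 → posterior Gamma(9, 13/2)
obs 4: x=4 → posterior Gamma(13, 15/2)
obs 5: x=1 → posterior Gamma(14, 17/2)
obs 6: x=6 → posterior Gamma(20, 19/2)
obs 7: x=2 → posterior Gamma(22, 21/2)
obs 8: x=3 → posterior Gamma(25, 23/2)
obs 9: x=4 → posterior Gamma(29, 25/2)
obs 10: x=2 → posterior Gamma(31, 27/2)

10285870153137096743063308363973405263329487480704/52666193272726422601456708224751866691705278695881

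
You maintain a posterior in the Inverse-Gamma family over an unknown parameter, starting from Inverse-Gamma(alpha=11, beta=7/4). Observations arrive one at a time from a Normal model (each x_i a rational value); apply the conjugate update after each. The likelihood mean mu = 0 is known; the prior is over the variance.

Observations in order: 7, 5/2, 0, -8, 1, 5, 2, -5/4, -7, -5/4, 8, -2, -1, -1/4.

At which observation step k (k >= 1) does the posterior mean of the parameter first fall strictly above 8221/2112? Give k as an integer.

k = 4

obs 1: x=7 → posterior Inverse-Gamma(23/2, 105/4)
obs 2: x=5/2 → posterior Inverse-Gamma(12, 235/8)
obs 3: x=0 → posterior Inverse-Gamma(25/2, 235/8)
obs 4: x=-8 → posterior Inverse-Gamma(13, 491/8)
obs 5: x=1 → posterior Inverse-Gamma(27/2, 495/8)
obs 6: x=5 → posterior Inverse-Gamma(14, 595/8)
obs 7: x=2 → posterior Inverse-Gamma(29/2, 611/8)
obs 8: x=-5/4 → posterior Inverse-Gamma(15, 2469/32)
obs 9: x=-7 → posterior Inverse-Gamma(31/2, 3253/32)
obs 10: x=-5/4 → posterior Inverse-Gamma(16, 1639/16)
obs 11: x=8 → posterior Inverse-Gamma(33/2, 2151/16)
obs 12: x=-2 → posterior Inverse-Gamma(17, 2183/16)
obs 13: x=-1 → posterior Inverse-Gamma(35/2, 2191/16)
obs 14: x=-1/4 → posterior Inverse-Gamma(18, 4383/32)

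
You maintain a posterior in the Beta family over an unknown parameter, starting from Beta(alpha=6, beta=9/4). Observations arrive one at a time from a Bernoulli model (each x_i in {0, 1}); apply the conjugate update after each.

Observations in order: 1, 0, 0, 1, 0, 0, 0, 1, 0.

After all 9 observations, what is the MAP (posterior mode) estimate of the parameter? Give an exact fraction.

32/61

obs 1: x=1 → posterior Beta(7, 9/4)
obs 2: x=0 → posterior Beta(7, 13/4)
obs 3: x=0 → posterior Beta(7, 17/4)
obs 4: x=1 → posterior Beta(8, 17/4)
obs 5: x=0 → posterior Beta(8, 21/4)
obs 6: x=0 → posterior Beta(8, 25/4)
obs 7: x=0 → posterior Beta(8, 29/4)
obs 8: x=1 → posterior Beta(9, 29/4)
obs 9: x=0 → posterior Beta(9, 33/4)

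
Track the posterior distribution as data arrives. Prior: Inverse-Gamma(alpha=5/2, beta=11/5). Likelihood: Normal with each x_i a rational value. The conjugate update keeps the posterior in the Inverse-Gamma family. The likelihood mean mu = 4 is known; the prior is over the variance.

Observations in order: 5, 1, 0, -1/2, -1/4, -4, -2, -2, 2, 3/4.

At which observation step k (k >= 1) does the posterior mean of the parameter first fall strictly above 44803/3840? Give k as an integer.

k = 6

obs 1: x=5 → posterior Inverse-Gamma(3, 27/10)
obs 2: x=1 → posterior Inverse-Gamma(7/2, 36/5)
obs 3: x=0 → posterior Inverse-Gamma(4, 76/5)
obs 4: x=-1/2 → posterior Inverse-Gamma(9/2, 1013/40)
obs 5: x=-1/4 → posterior Inverse-Gamma(5, 5497/160)
obs 6: x=-4 → posterior Inverse-Gamma(11/2, 10617/160)
obs 7: x=-2 → posterior Inverse-Gamma(6, 13497/160)
obs 8: x=-2 → posterior Inverse-Gamma(13/2, 16377/160)
obs 9: x=2 → posterior Inverse-Gamma(7, 16697/160)
obs 10: x=3/4 → posterior Inverse-Gamma(15/2, 8771/80)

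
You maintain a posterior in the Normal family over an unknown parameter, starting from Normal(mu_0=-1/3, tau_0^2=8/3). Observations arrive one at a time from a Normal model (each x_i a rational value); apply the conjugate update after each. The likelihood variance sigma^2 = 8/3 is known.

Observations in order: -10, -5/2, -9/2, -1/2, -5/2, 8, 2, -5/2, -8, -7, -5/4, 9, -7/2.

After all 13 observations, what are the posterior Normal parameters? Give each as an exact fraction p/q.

obs 1: x=-10 → posterior Normal(-31/6, 4/3)
obs 2: x=-5/2 → posterior Normal(-77/18, 8/9)
obs 3: x=-9/2 → posterior Normal(-13/3, 2/3)
obs 4: x=-1/2 → posterior Normal(-107/30, 8/15)
obs 5: x=-5/2 → posterior Normal(-61/18, 4/9)
obs 6: x=8 → posterior Normal(-37/21, 8/21)
obs 7: x=2 → posterior Normal(-31/24, 1/3)
obs 8: x=-5/2 → posterior Normal(-77/54, 8/27)
obs 9: x=-8 → posterior Normal(-25/12, 4/15)
obs 10: x=-7 → posterior Normal(-167/66, 8/33)
obs 11: x=-5/4 → posterior Normal(-349/144, 2/9)
obs 12: x=9 → posterior Normal(-241/156, 8/39)
obs 13: x=-7/2 → posterior Normal(-283/168, 4/21)

mu_0=-283/168, tau_0^2=4/21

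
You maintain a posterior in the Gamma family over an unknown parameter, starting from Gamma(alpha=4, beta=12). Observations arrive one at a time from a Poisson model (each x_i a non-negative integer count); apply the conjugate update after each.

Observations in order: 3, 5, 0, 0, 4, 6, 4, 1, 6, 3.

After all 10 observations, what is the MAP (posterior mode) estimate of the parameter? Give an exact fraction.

obs 1: x=3 → posterior Gamma(7, 13)
obs 2: x=5 → posterior Gamma(12, 14)
obs 3: x=0 → posterior Gamma(12, 15)
obs 4: x=0 → posterior Gamma(12, 16)
obs 5: x=4 → posterior Gamma(16, 17)
obs 6: x=6 → posterior Gamma(22, 18)
obs 7: x=4 → posterior Gamma(26, 19)
obs 8: x=1 → posterior Gamma(27, 20)
obs 9: x=6 → posterior Gamma(33, 21)
obs 10: x=3 → posterior Gamma(36, 22)

35/22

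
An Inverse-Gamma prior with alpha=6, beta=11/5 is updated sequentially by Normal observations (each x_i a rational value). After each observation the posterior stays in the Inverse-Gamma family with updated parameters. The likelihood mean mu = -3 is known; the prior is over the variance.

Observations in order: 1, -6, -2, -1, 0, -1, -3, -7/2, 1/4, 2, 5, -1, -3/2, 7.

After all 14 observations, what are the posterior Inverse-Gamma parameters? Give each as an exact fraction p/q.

alpha=13, beta=20277/160

obs 1: x=1 → posterior Inverse-Gamma(13/2, 51/5)
obs 2: x=-6 → posterior Inverse-Gamma(7, 147/10)
obs 3: x=-2 → posterior Inverse-Gamma(15/2, 76/5)
obs 4: x=-1 → posterior Inverse-Gamma(8, 86/5)
obs 5: x=0 → posterior Inverse-Gamma(17/2, 217/10)
obs 6: x=-1 → posterior Inverse-Gamma(9, 237/10)
obs 7: x=-3 → posterior Inverse-Gamma(19/2, 237/10)
obs 8: x=-7/2 → posterior Inverse-Gamma(10, 953/40)
obs 9: x=1/4 → posterior Inverse-Gamma(21/2, 4657/160)
obs 10: x=2 → posterior Inverse-Gamma(11, 6657/160)
obs 11: x=5 → posterior Inverse-Gamma(23/2, 11777/160)
obs 12: x=-1 → posterior Inverse-Gamma(12, 12097/160)
obs 13: x=-3/2 → posterior Inverse-Gamma(25/2, 12277/160)
obs 14: x=7 → posterior Inverse-Gamma(13, 20277/160)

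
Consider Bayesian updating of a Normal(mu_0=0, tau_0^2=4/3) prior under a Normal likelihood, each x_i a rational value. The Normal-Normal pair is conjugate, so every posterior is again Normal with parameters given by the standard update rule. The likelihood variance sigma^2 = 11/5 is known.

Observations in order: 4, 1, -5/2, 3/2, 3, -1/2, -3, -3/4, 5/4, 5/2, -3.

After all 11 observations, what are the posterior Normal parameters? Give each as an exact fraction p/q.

mu_0=70/253, tau_0^2=4/23

obs 1: x=4 → posterior Normal(80/53, 44/53)
obs 2: x=1 → posterior Normal(100/73, 44/73)
obs 3: x=-5/2 → posterior Normal(50/93, 44/93)
obs 4: x=3/2 → posterior Normal(80/113, 44/113)
obs 5: x=3 → posterior Normal(20/19, 44/133)
obs 6: x=-1/2 → posterior Normal(130/153, 44/153)
obs 7: x=-3 → posterior Normal(70/173, 44/173)
obs 8: x=-3/4 → posterior Normal(55/193, 44/193)
obs 9: x=5/4 → posterior Normal(80/213, 44/213)
obs 10: x=5/2 → posterior Normal(130/233, 44/233)
obs 11: x=-3 → posterior Normal(70/253, 4/23)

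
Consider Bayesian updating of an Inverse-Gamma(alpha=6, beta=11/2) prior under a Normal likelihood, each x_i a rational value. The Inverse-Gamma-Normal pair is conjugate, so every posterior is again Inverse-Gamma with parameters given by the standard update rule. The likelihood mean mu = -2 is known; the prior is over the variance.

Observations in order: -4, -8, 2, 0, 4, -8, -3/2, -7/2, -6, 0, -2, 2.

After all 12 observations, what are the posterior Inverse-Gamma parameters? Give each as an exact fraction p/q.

alpha=12, beta=363/4

obs 1: x=-4 → posterior Inverse-Gamma(13/2, 15/2)
obs 2: x=-8 → posterior Inverse-Gamma(7, 51/2)
obs 3: x=2 → posterior Inverse-Gamma(15/2, 67/2)
obs 4: x=0 → posterior Inverse-Gamma(8, 71/2)
obs 5: x=4 → posterior Inverse-Gamma(17/2, 107/2)
obs 6: x=-8 → posterior Inverse-Gamma(9, 143/2)
obs 7: x=-3/2 → posterior Inverse-Gamma(19/2, 573/8)
obs 8: x=-7/2 → posterior Inverse-Gamma(10, 291/4)
obs 9: x=-6 → posterior Inverse-Gamma(21/2, 323/4)
obs 10: x=0 → posterior Inverse-Gamma(11, 331/4)
obs 11: x=-2 → posterior Inverse-Gamma(23/2, 331/4)
obs 12: x=2 → posterior Inverse-Gamma(12, 363/4)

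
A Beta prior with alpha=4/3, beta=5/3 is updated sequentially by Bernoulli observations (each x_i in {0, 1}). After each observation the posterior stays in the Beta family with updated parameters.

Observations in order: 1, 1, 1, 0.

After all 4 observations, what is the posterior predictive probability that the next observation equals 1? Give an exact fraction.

obs 1: x=1 → posterior Beta(7/3, 5/3)
obs 2: x=1 → posterior Beta(10/3, 5/3)
obs 3: x=1 → posterior Beta(13/3, 5/3)
obs 4: x=0 → posterior Beta(13/3, 8/3)

13/21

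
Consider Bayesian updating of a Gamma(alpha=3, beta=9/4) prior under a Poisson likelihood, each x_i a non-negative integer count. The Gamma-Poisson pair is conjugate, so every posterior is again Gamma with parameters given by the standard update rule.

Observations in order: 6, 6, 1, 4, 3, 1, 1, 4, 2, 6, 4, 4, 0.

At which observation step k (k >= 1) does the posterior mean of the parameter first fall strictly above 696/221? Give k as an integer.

k = 2

obs 1: x=6 → posterior Gamma(9, 13/4)
obs 2: x=6 → posterior Gamma(15, 17/4)
obs 3: x=1 → posterior Gamma(16, 21/4)
obs 4: x=4 → posterior Gamma(20, 25/4)
obs 5: x=3 → posterior Gamma(23, 29/4)
obs 6: x=1 → posterior Gamma(24, 33/4)
obs 7: x=1 → posterior Gamma(25, 37/4)
obs 8: x=4 → posterior Gamma(29, 41/4)
obs 9: x=2 → posterior Gamma(31, 45/4)
obs 10: x=6 → posterior Gamma(37, 49/4)
obs 11: x=4 → posterior Gamma(41, 53/4)
obs 12: x=4 → posterior Gamma(45, 57/4)
obs 13: x=0 → posterior Gamma(45, 61/4)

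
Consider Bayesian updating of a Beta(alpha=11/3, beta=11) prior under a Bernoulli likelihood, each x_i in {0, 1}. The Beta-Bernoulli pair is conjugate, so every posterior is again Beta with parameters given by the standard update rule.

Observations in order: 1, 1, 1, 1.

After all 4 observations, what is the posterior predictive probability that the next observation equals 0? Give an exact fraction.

33/56

obs 1: x=1 → posterior Beta(14/3, 11)
obs 2: x=1 → posterior Beta(17/3, 11)
obs 3: x=1 → posterior Beta(20/3, 11)
obs 4: x=1 → posterior Beta(23/3, 11)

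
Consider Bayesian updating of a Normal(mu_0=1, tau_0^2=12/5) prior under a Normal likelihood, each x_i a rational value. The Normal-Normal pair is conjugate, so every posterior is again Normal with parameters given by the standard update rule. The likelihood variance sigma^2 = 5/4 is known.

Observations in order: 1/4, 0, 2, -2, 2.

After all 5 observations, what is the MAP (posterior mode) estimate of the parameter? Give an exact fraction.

133/265

obs 1: x=1/4 → posterior Normal(37/73, 60/73)
obs 2: x=0 → posterior Normal(37/121, 60/121)
obs 3: x=2 → posterior Normal(133/169, 60/169)
obs 4: x=-2 → posterior Normal(37/217, 60/217)
obs 5: x=2 → posterior Normal(133/265, 12/53)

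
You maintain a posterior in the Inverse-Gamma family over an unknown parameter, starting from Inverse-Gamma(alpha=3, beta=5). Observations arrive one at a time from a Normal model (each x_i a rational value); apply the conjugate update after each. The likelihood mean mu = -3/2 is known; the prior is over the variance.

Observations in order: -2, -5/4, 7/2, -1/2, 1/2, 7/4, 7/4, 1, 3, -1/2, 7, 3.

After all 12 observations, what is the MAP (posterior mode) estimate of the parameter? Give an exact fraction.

2903/320

obs 1: x=-2 → posterior Inverse-Gamma(7/2, 41/8)
obs 2: x=-5/4 → posterior Inverse-Gamma(4, 165/32)
obs 3: x=7/2 → posterior Inverse-Gamma(9/2, 565/32)
obs 4: x=-1/2 → posterior Inverse-Gamma(5, 581/32)
obs 5: x=1/2 → posterior Inverse-Gamma(11/2, 645/32)
obs 6: x=7/4 → posterior Inverse-Gamma(6, 407/16)
obs 7: x=7/4 → posterior Inverse-Gamma(13/2, 983/32)
obs 8: x=1 → posterior Inverse-Gamma(7, 1083/32)
obs 9: x=3 → posterior Inverse-Gamma(15/2, 1407/32)
obs 10: x=-1/2 → posterior Inverse-Gamma(8, 1423/32)
obs 11: x=7 → posterior Inverse-Gamma(17/2, 2579/32)
obs 12: x=3 → posterior Inverse-Gamma(9, 2903/32)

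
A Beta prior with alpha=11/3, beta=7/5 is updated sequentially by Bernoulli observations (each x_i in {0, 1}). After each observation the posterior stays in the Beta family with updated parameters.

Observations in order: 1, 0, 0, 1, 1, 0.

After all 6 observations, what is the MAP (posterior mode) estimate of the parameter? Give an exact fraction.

obs 1: x=1 → posterior Beta(14/3, 7/5)
obs 2: x=0 → posterior Beta(14/3, 12/5)
obs 3: x=0 → posterior Beta(14/3, 17/5)
obs 4: x=1 → posterior Beta(17/3, 17/5)
obs 5: x=1 → posterior Beta(20/3, 17/5)
obs 6: x=0 → posterior Beta(20/3, 22/5)

5/8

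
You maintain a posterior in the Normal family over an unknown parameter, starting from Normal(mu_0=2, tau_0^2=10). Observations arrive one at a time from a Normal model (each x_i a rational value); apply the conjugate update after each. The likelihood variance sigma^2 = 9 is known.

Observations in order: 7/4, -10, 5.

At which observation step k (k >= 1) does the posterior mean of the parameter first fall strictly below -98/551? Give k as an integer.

obs 1: x=7/4 → posterior Normal(71/38, 90/19)
obs 2: x=-10 → posterior Normal(-129/58, 90/29)
obs 3: x=5 → posterior Normal(-29/78, 30/13)

k = 2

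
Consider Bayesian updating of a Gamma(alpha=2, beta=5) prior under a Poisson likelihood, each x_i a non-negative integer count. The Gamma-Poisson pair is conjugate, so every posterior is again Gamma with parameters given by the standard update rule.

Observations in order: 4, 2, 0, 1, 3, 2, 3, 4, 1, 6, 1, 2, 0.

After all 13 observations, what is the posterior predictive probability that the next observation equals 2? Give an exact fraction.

obs 1: x=4 → posterior Gamma(6, 6)
obs 2: x=2 → posterior Gamma(8, 7)
obs 3: x=0 → posterior Gamma(8, 8)
obs 4: x=1 → posterior Gamma(9, 9)
obs 5: x=3 → posterior Gamma(12, 10)
obs 6: x=2 → posterior Gamma(14, 11)
obs 7: x=3 → posterior Gamma(17, 12)
obs 8: x=4 → posterior Gamma(21, 13)
obs 9: x=1 → posterior Gamma(22, 14)
obs 10: x=6 → posterior Gamma(28, 15)
obs 11: x=1 → posterior Gamma(29, 16)
obs 12: x=2 → posterior Gamma(31, 17)
obs 13: x=0 → posterior Gamma(31, 18)

406377200979361022696526285540554358915072/1580770532156861979997149793605296459437459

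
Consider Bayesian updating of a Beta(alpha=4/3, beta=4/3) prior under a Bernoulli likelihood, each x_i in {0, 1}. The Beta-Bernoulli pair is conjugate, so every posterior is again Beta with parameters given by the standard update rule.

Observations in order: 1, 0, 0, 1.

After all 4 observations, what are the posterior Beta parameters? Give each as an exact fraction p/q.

alpha=10/3, beta=10/3

obs 1: x=1 → posterior Beta(7/3, 4/3)
obs 2: x=0 → posterior Beta(7/3, 7/3)
obs 3: x=0 → posterior Beta(7/3, 10/3)
obs 4: x=1 → posterior Beta(10/3, 10/3)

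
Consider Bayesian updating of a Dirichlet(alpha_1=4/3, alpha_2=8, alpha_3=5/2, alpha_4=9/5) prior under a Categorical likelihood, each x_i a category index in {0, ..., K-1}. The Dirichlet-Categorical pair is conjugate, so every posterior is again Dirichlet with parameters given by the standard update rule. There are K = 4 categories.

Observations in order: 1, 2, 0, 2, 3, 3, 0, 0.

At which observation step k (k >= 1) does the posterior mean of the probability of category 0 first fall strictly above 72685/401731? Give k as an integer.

obs 1: x=1 → posterior Dirichlet(4/3, 9, 5/2, 9/5)
obs 2: x=2 → posterior Dirichlet(4/3, 9, 7/2, 9/5)
obs 3: x=0 → posterior Dirichlet(7/3, 9, 7/2, 9/5)
obs 4: x=2 → posterior Dirichlet(7/3, 9, 9/2, 9/5)
obs 5: x=3 → posterior Dirichlet(7/3, 9, 9/2, 14/5)
obs 6: x=3 → posterior Dirichlet(7/3, 9, 9/2, 19/5)
obs 7: x=0 → posterior Dirichlet(10/3, 9, 9/2, 19/5)
obs 8: x=0 → posterior Dirichlet(13/3, 9, 9/2, 19/5)

k = 8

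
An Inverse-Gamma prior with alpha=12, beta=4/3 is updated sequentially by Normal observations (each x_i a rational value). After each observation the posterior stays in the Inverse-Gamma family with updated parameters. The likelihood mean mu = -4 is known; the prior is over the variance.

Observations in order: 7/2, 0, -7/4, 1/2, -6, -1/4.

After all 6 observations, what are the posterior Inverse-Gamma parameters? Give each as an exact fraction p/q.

alpha=15, beta=2839/48

obs 1: x=7/2 → posterior Inverse-Gamma(25/2, 707/24)
obs 2: x=0 → posterior Inverse-Gamma(13, 899/24)
obs 3: x=-7/4 → posterior Inverse-Gamma(27/2, 3839/96)
obs 4: x=1/2 → posterior Inverse-Gamma(14, 4811/96)
obs 5: x=-6 → posterior Inverse-Gamma(29/2, 5003/96)
obs 6: x=-1/4 → posterior Inverse-Gamma(15, 2839/48)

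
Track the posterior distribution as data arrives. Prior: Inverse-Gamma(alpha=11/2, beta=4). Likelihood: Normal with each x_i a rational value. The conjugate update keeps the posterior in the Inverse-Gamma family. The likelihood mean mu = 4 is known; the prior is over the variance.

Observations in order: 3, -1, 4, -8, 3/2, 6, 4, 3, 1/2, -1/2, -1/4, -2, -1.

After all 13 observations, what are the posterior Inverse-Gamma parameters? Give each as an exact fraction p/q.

alpha=12, beta=4813/32

obs 1: x=3 → posterior Inverse-Gamma(6, 9/2)
obs 2: x=-1 → posterior Inverse-Gamma(13/2, 17)
obs 3: x=4 → posterior Inverse-Gamma(7, 17)
obs 4: x=-8 → posterior Inverse-Gamma(15/2, 89)
obs 5: x=3/2 → posterior Inverse-Gamma(8, 737/8)
obs 6: x=6 → posterior Inverse-Gamma(17/2, 753/8)
obs 7: x=4 → posterior Inverse-Gamma(9, 753/8)
obs 8: x=3 → posterior Inverse-Gamma(19/2, 757/8)
obs 9: x=1/2 → posterior Inverse-Gamma(10, 403/4)
obs 10: x=-1/2 → posterior Inverse-Gamma(21/2, 887/8)
obs 11: x=-1/4 → posterior Inverse-Gamma(11, 3837/32)
obs 12: x=-2 → posterior Inverse-Gamma(23/2, 4413/32)
obs 13: x=-1 → posterior Inverse-Gamma(12, 4813/32)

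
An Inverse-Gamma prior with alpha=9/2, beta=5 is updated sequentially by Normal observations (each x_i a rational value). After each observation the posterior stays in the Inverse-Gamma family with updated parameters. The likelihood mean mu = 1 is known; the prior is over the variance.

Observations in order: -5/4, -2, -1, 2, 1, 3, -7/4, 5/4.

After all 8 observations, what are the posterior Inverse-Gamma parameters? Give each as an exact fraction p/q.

alpha=17/2, beta=651/32

obs 1: x=-5/4 → posterior Inverse-Gamma(5, 241/32)
obs 2: x=-2 → posterior Inverse-Gamma(11/2, 385/32)
obs 3: x=-1 → posterior Inverse-Gamma(6, 449/32)
obs 4: x=2 → posterior Inverse-Gamma(13/2, 465/32)
obs 5: x=1 → posterior Inverse-Gamma(7, 465/32)
obs 6: x=3 → posterior Inverse-Gamma(15/2, 529/32)
obs 7: x=-7/4 → posterior Inverse-Gamma(8, 325/16)
obs 8: x=5/4 → posterior Inverse-Gamma(17/2, 651/32)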